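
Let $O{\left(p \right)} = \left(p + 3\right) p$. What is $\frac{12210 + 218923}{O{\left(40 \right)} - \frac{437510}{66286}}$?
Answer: $\frac{7660441019}{56787205} \approx 134.9$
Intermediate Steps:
$O{\left(p \right)} = p \left(3 + p\right)$ ($O{\left(p \right)} = \left(3 + p\right) p = p \left(3 + p\right)$)
$\frac{12210 + 218923}{O{\left(40 \right)} - \frac{437510}{66286}} = \frac{12210 + 218923}{40 \left(3 + 40\right) - \frac{437510}{66286}} = \frac{231133}{40 \cdot 43 - \frac{218755}{33143}} = \frac{231133}{1720 - \frac{218755}{33143}} = \frac{231133}{\frac{56787205}{33143}} = 231133 \cdot \frac{33143}{56787205} = \frac{7660441019}{56787205}$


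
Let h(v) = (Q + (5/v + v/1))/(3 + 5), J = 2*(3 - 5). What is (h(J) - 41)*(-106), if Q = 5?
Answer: 69589/16 ≈ 4349.3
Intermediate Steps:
J = -4 (J = 2*(-2) = -4)
h(v) = 5/8 + v/8 + 5/(8*v) (h(v) = (5 + (5/v + v/1))/(3 + 5) = (5 + (5/v + v*1))/8 = (5 + (5/v + v))*(⅛) = (5 + (v + 5/v))*(⅛) = (5 + v + 5/v)*(⅛) = 5/8 + v/8 + 5/(8*v))
(h(J) - 41)*(-106) = ((⅛)*(5 - 4*(5 - 4))/(-4) - 41)*(-106) = ((⅛)*(-¼)*(5 - 4*1) - 41)*(-106) = ((⅛)*(-¼)*(5 - 4) - 41)*(-106) = ((⅛)*(-¼)*1 - 41)*(-106) = (-1/32 - 41)*(-106) = -1313/32*(-106) = 69589/16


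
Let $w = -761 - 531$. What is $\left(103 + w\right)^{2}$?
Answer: $1413721$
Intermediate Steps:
$w = -1292$ ($w = -761 - 531 = -1292$)
$\left(103 + w\right)^{2} = \left(103 - 1292\right)^{2} = \left(-1189\right)^{2} = 1413721$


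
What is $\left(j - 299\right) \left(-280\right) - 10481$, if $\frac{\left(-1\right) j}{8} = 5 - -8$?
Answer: $102359$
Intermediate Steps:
$j = -104$ ($j = - 8 \left(5 - -8\right) = - 8 \left(5 + 8\right) = \left(-8\right) 13 = -104$)
$\left(j - 299\right) \left(-280\right) - 10481 = \left(-104 - 299\right) \left(-280\right) - 10481 = \left(-403\right) \left(-280\right) - 10481 = 112840 - 10481 = 102359$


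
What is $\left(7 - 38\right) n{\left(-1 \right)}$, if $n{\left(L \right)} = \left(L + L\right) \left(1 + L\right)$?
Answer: $0$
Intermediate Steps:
$n{\left(L \right)} = 2 L \left(1 + L\right)$
$\left(7 - 38\right) n{\left(-1 \right)} = \left(7 - 38\right) 2 \left(-1\right) \left(1 - 1\right) = - 31 \cdot 2 \left(-1\right) 0 = \left(-31\right) 0 = 0$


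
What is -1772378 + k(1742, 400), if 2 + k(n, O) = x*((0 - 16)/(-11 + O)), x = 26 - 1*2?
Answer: -689456204/389 ≈ -1.7724e+6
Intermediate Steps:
x = 24 (x = 26 - 2 = 24)
k(n, O) = -2 - 384/(-11 + O) (k(n, O) = -2 + 24*((0 - 16)/(-11 + O)) = -2 + 24*(-16/(-11 + O)) = -2 - 384/(-11 + O))
-1772378 + k(1742, 400) = -1772378 + 2*(-181 - 1*400)/(-11 + 400) = -1772378 + 2*(-181 - 400)/389 = -1772378 + 2*(1/389)*(-581) = -1772378 - 1162/389 = -689456204/389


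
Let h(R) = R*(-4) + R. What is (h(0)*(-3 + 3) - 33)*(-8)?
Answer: 264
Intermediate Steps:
h(R) = -3*R (h(R) = -4*R + R = -3*R)
(h(0)*(-3 + 3) - 33)*(-8) = ((-3*0)*(-3 + 3) - 33)*(-8) = (0*0 - 33)*(-8) = (0 - 33)*(-8) = -33*(-8) = 264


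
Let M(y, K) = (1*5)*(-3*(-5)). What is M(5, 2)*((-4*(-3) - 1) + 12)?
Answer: 1725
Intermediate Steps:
M(y, K) = 75 (M(y, K) = 5*15 = 75)
M(5, 2)*((-4*(-3) - 1) + 12) = 75*((-4*(-3) - 1) + 12) = 75*((12 - 1) + 12) = 75*(11 + 12) = 75*23 = 1725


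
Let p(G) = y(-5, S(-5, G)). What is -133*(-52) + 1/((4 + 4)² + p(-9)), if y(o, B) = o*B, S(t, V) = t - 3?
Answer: 719265/104 ≈ 6916.0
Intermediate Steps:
S(t, V) = -3 + t
y(o, B) = B*o
p(G) = 40 (p(G) = (-3 - 5)*(-5) = -8*(-5) = 40)
-133*(-52) + 1/((4 + 4)² + p(-9)) = -133*(-52) + 1/((4 + 4)² + 40) = 6916 + 1/(8² + 40) = 6916 + 1/(64 + 40) = 6916 + 1/104 = 719265/104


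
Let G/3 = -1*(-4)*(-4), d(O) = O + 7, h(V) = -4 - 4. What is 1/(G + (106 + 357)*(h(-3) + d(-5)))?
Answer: -1/2826 ≈ -0.00035386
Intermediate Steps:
h(V) = -8
d(O) = 7 + O
G = -48 (G = 3*(-1*(-4)*(-4)) = 3*(4*(-4)) = 3*(-16) = -48)
1/(G + (106 + 357)*(h(-3) + d(-5))) = 1/(-48 + (106 + 357)*(-8 + (7 - 5))) = 1/(-48 + 463*(-8 + 2)) = 1/(-48 + 463*(-6)) = 1/(-48 - 2778) = 1/(-2826) = -1/2826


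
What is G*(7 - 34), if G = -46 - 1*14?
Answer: 1620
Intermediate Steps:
G = -60 (G = -46 - 14 = -60)
G*(7 - 34) = -60*(7 - 34) = -60*(-27) = 1620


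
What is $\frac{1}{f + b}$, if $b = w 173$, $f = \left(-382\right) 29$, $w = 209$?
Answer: $\frac{1}{25079} \approx 3.9874 \cdot 10^{-5}$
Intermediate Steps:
$f = -11078$
$b = 36157$ ($b = 209 \cdot 173 = 36157$)
$\frac{1}{f + b} = \frac{1}{-11078 + 36157} = \frac{1}{25079}$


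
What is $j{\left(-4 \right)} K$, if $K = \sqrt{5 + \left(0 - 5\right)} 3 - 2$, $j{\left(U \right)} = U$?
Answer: $8$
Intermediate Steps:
$K = -2$ ($K = \sqrt{5 - 5} \cdot 3 - 2 = \sqrt{0} \cdot 3 - 2 = 0 \cdot 3 - 2 = 0 - 2 = -2$)
$j{\left(-4 \right)} K = \left(-4\right) \left(-2\right) = 8$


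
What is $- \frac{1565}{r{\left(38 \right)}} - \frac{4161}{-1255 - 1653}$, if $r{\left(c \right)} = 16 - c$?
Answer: $\frac{2321281}{31988} \approx 72.567$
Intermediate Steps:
$- \frac{1565}{r{\left(38 \right)}} - \frac{4161}{-1255 - 1653} = - \frac{1565}{16 - 38} - \frac{4161}{-1255 - 1653} = - \frac{1565}{-22} - \frac{4161}{-2908} = \left(-1565\right) \left(- \frac{1}{22}\right) - - \frac{4161}{2908} = \frac{1565}{22} + \frac{4161}{2908} = \frac{2321281}{31988}$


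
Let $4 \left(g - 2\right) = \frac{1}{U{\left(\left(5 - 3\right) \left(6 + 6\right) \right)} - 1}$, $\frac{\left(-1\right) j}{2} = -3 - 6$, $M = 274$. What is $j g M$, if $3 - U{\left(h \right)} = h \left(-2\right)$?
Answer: $\frac{494433}{50} \approx 9888.7$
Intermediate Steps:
$U{\left(h \right)} = 3 + 2 h$ ($U{\left(h \right)} = 3 - h \left(-2\right) = 3 - - 2 h = 3 + 2 h$)
$j = 18$ ($j = - 2 \left(-3 - 6\right) = \left(-2\right) \left(-9\right) = 18$)
$g = \frac{401}{200}$ ($g = 2 + \frac{1}{4 \left(\left(3 + 2 \left(5 - 3\right) \left(6 + 6\right)\right) - 1\right)} = 2 + \frac{1}{4 \left(\left(3 + 2 \cdot 2 \cdot 12\right) - 1\right)} = 2 + \frac{1}{4 \left(\left(3 + 2 \cdot 24\right) - 1\right)} = 2 + \frac{1}{4 \left(\left(3 + 48\right) - 1\right)} = 2 + \frac{1}{4 \left(51 - 1\right)} = 2 + \frac{1}{4 \cdot 50} = 2 + \frac{1}{4} \cdot \frac{1}{50} = 2 + \frac{1}{200} = \frac{401}{200} \approx 2.005$)
$j g M = 18 \cdot \frac{401}{200} \cdot 274 = \frac{3609}{100} \cdot 274 = \frac{494433}{50}$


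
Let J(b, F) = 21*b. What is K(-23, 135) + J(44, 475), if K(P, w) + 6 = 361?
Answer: 1279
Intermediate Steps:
K(P, w) = 355 (K(P, w) = -6 + 361 = 355)
K(-23, 135) + J(44, 475) = 355 + 21*44 = 355 + 924 = 1279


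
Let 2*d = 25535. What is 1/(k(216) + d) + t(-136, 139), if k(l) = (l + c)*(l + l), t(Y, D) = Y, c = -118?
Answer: -14988150/110207 ≈ -136.00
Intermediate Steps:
d = 25535/2 (d = (1/2)*25535 = 25535/2 ≈ 12768.)
k(l) = 2*l*(-118 + l) (k(l) = (l - 118)*(l + l) = (-118 + l)*(2*l) = 2*l*(-118 + l))
1/(k(216) + d) + t(-136, 139) = 1/(2*216*(-118 + 216) + 25535/2) - 136 = 1/(2*216*98 + 25535/2) - 136 = 1/(42336 + 25535/2) - 136 = 1/(110207/2) - 136 = 2/110207 - 136 = -14988150/110207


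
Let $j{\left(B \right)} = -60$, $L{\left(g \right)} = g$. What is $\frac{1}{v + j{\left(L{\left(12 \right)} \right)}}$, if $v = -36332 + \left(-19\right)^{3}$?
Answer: $- \frac{1}{43251} \approx -2.3121 \cdot 10^{-5}$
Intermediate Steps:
$v = -43191$ ($v = -36332 - 6859 = -43191$)
$\frac{1}{v + j{\left(L{\left(12 \right)} \right)}} = \frac{1}{-43191 - 60} = \frac{1}{-43251} = - \frac{1}{43251}$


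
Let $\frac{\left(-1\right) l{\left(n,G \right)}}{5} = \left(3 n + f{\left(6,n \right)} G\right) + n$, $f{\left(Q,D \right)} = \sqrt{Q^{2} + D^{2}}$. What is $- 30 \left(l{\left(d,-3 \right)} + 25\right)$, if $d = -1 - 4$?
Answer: $-3750 - 450 \sqrt{61} \approx -7264.6$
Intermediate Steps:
$d = -5$
$f{\left(Q,D \right)} = \sqrt{D^{2} + Q^{2}}$
$l{\left(n,G \right)} = - 20 n - 5 G \sqrt{36 + n^{2}}$ ($l{\left(n,G \right)} = - 5 \left(\left(3 n + \sqrt{n^{2} + 6^{2}} G\right) + n\right) = - 5 \left(\left(3 n + \sqrt{n^{2} + 36} G\right) + n\right) = - 5 \left(\left(3 n + \sqrt{36 + n^{2}} G\right) + n\right) = - 5 \left(\left(3 n + G \sqrt{36 + n^{2}}\right) + n\right) = - 5 \left(4 n + G \sqrt{36 + n^{2}}\right) = - 20 n - 5 G \sqrt{36 + n^{2}}$)
$- 30 \left(l{\left(d,-3 \right)} + 25\right) = - 30 \left(\left(\left(-20\right) \left(-5\right) - - 15 \sqrt{36 + \left(-5\right)^{2}}\right) + 25\right) = - 30 \left(\left(100 - - 15 \sqrt{36 + 25}\right) + 25\right) = - 30 \left(\left(100 - - 15 \sqrt{61}\right) + 25\right) = - 30 \left(\left(100 + 15 \sqrt{61}\right) + 25\right) = - 30 \left(125 + 15 \sqrt{61}\right) = -3750 - 450 \sqrt{61}$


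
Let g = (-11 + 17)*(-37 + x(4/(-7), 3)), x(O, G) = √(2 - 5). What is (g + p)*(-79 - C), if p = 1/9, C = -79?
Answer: 0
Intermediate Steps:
p = ⅑ ≈ 0.11111
x(O, G) = I*√3 (x(O, G) = √(-3) = I*√3)
g = -222 + 6*I*√3 (g = (-11 + 17)*(-37 + I*√3) = 6*(-37 + I*√3) = -222 + 6*I*√3 ≈ -222.0 + 10.392*I)
(g + p)*(-79 - C) = ((-222 + 6*I*√3) + ⅑)*(-79 - 1*(-79)) = (-1997/9 + 6*I*√3)*(-79 + 79) = (-1997/9 + 6*I*√3)*0 = 0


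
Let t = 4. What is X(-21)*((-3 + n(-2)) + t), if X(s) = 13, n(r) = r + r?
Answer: -39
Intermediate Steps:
n(r) = 2*r
X(-21)*((-3 + n(-2)) + t) = 13*((-3 + 2*(-2)) + 4) = 13*((-3 - 4) + 4) = 13*(-7 + 4) = 13*(-3) = -39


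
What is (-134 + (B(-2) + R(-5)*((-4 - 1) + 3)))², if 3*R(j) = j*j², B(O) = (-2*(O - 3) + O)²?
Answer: 1600/9 ≈ 177.78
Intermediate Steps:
B(O) = (6 - O)² (B(O) = (-2*(-3 + O) + O)² = ((6 - 2*O) + O)² = (6 - O)²)
R(j) = j³/3 (R(j) = (j*j²)/3 = j³/3)
(-134 + (B(-2) + R(-5)*((-4 - 1) + 3)))² = (-134 + ((-6 - 2)² + ((⅓)*(-5)³)*((-4 - 1) + 3)))² = (-134 + ((-8)² + ((⅓)*(-125))*(-5 + 3)))² = (-134 + (64 - 125/3*(-2)))² = (-134 + (64 + 250/3))² = (-134 + 442/3)² = (40/3)² = 1600/9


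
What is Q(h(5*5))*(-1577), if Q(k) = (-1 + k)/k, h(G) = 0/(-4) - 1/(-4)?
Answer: 4731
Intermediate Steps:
h(G) = 1/4 (h(G) = 0*(-1/4) - 1*(-1/4) = 0 + 1/4 = 1/4)
Q(k) = (-1 + k)/k
Q(h(5*5))*(-1577) = ((-1 + 1/4)/(1/4))*(-1577) = (4*(-3/4))*(-1577) = -3*(-1577) = 4731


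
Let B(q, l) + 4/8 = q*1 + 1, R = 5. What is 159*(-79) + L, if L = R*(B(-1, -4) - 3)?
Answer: -25157/2 ≈ -12579.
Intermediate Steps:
B(q, l) = ½ + q (B(q, l) = -½ + (q*1 + 1) = -½ + (q + 1) = -½ + (1 + q) = ½ + q)
L = -35/2 (L = 5*((½ - 1) - 3) = 5*(-½ - 3) = 5*(-7/2) = -35/2 ≈ -17.500)
159*(-79) + L = 159*(-79) - 35/2 = -12561 - 35/2 = -25157/2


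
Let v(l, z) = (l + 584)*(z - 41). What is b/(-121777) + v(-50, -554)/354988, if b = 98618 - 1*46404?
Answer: -28613774821/21614686838 ≈ -1.3238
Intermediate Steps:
b = 52214 (b = 98618 - 46404 = 52214)
v(l, z) = (-41 + z)*(584 + l) (v(l, z) = (584 + l)*(-41 + z) = (-41 + z)*(584 + l))
b/(-121777) + v(-50, -554)/354988 = 52214/(-121777) + (-23944 - 41*(-50) + 584*(-554) - 50*(-554))/354988 = 52214*(-1/121777) + (-23944 + 2050 - 323536 + 27700)*(1/354988) = -52214/121777 - 317730*1/354988 = -52214/121777 - 158865/177494 = -28613774821/21614686838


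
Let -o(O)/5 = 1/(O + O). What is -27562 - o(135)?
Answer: -1488347/54 ≈ -27562.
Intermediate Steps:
o(O) = -5/(2*O) (o(O) = -5/(O + O) = -5*1/(2*O) = -5/(2*O))
-27562 - o(135) = -27562 - (-5)/(2*135) = -27562 - 1*(-1/54) = -27562 + 1/54 = -1488347/54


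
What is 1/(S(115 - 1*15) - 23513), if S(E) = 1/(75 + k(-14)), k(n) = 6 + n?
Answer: -67/1575370 ≈ -4.2530e-5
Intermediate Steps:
S(E) = 1/67 (S(E) = 1/(75 + (6 - 14)) = 1/(75 - 8) = 1/67)
1/(S(115 - 1*15) - 23513) = 1/(1/67 - 23513) = 1/(-1575370/67) = -67/1575370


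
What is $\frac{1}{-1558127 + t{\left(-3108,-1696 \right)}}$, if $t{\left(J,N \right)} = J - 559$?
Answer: $- \frac{1}{1561794} \approx -6.4029 \cdot 10^{-7}$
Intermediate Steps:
$t{\left(J,N \right)} = -559 + J$
$\frac{1}{-1558127 + t{\left(-3108,-1696 \right)}} = \frac{1}{-1558127 - 3667} = \frac{1}{-1561794} = - \frac{1}{1561794}$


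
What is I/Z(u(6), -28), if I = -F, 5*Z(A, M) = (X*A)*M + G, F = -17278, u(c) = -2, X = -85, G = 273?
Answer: -86390/4487 ≈ -19.253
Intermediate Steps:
Z(A, M) = 273/5 - 17*A*M (Z(A, M) = ((-85*A)*M + 273)/5 = (-85*A*M + 273)/5 = (273 - 85*A*M)/5 = 273/5 - 17*A*M)
I = 17278 (I = -1*(-17278) = 17278)
I/Z(u(6), -28) = 17278/(273/5 - 17*(-2)*(-28)) = 17278/(273/5 - 952) = 17278/(-4487/5) = 17278*(-5/4487) = -86390/4487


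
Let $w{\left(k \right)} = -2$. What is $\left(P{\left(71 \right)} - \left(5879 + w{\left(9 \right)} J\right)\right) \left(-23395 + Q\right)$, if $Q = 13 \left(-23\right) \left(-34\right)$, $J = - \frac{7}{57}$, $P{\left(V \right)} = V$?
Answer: $\frac{4379725030}{57} \approx 7.6837 \cdot 10^{7}$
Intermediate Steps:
$J = - \frac{7}{57}$ ($J = \left(-7\right) \frac{1}{57} = - \frac{7}{57} \approx -0.12281$)
$Q = 10166$ ($Q = \left(-299\right) \left(-34\right) = 10166$)
$\left(P{\left(71 \right)} - \left(5879 + w{\left(9 \right)} J\right)\right) \left(-23395 + Q\right) = \left(71 - \left(5879 + \frac{14}{57}\right)\right) \left(-23395 + 10166\right) = \left(71 - \frac{335117}{57}\right) \left(-13229\right) = \left(- \frac{331070}{57}\right) \left(-13229\right) = \frac{4379725030}{57}$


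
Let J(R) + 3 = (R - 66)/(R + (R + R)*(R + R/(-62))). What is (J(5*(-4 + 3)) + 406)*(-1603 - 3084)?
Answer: -2577423483/1370 ≈ -1.8813e+6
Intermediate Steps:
J(R) = -3 + (-66 + R)/(R + 61*R**2/31) (J(R) = -3 + (R - 66)/(R + (R + R)*(R + R/(-62))) = -3 + (-66 + R)/(R + (2*R)*(R + R*(-1/62))) = -3 + (-66 + R)/(R + (2*R)*(R - R/62)) = -3 + (-66 + R)/(R + (2*R)*(61*R/62)) = -3 + (-66 + R)/(R + 61*R**2/31))
(J(5*(-4 + 3)) + 406)*(-1603 - 3084) = ((-2046 - 183*25*(-4 + 3)**2 - 310*(-4 + 3))/(((5*(-4 + 3)))*(31 + 61*(5*(-4 + 3)))) + 406)*(-1603 - 3084) = ((-2046 - 183*(5*(-1))**2 - 310*(-1))/(((5*(-1)))*(31 + 61*(5*(-1)))) + 406)*(-4687) = ((-2046 - 183*(-5)**2 - 62*(-5))/((-5)*(31 + 61*(-5))) + 406)*(-4687) = (-(-2046 - 183*25 + 310)/(5*(31 - 305)) + 406)*(-4687) = (-1/5*(-2046 - 4575 + 310)/(-274) + 406)*(-4687) = (-1/5*(-1/274)*(-6311) + 406)*(-4687) = (-6311/1370 + 406)*(-4687) = (549909/1370)*(-4687) = -2577423483/1370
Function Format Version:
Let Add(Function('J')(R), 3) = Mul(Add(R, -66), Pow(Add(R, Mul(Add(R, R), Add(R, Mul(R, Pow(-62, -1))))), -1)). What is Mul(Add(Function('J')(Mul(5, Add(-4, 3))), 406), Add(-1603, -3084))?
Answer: Rational(-2577423483, 1370) ≈ -1.8813e+6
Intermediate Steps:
Function('J')(R) = Add(-3, Mul(Pow(Add(R, Mul(Rational(61, 31), Pow(R, 2))), -1), Add(-66, R))) (Function('J')(R) = Add(-3, Mul(Add(R, -66), Pow(Add(R, Mul(Add(R, R), Add(R, Mul(R, Pow(-62, -1))))), -1))) = Add(-3, Mul(Add(-66, R), Pow(Add(R, Mul(Mul(2, R), Add(R, Mul(R, Rational(-1, 62))))), -1))) = Add(-3, Mul(Add(-66, R), Pow(Add(R, Mul(Mul(2, R), Add(R, Mul(Rational(-1, 62), R)))), -1))) = Add(-3, Mul(Add(-66, R), Pow(Add(R, Mul(Mul(2, R), Mul(Rational(61, 62), R))), -1))) = Add(-3, Mul(Add(-66, R), Pow(Add(R, Mul(Rational(61, 31), Pow(R, 2))), -1))) = Add(-3, Mul(Pow(Add(R, Mul(Rational(61, 31), Pow(R, 2))), -1), Add(-66, R))))
Mul(Add(Function('J')(Mul(5, Add(-4, 3))), 406), Add(-1603, -3084)) = Mul(Add(Mul(Pow(Mul(5, Add(-4, 3)), -1), Pow(Add(31, Mul(61, Mul(5, Add(-4, 3)))), -1), Add(-2046, Mul(-183, Pow(Mul(5, Add(-4, 3)), 2)), Mul(-62, Mul(5, Add(-4, 3))))), 406), Add(-1603, -3084)) = Mul(Add(Mul(Pow(Mul(5, -1), -1), Pow(Add(31, Mul(61, Mul(5, -1))), -1), Add(-2046, Mul(-183, Pow(Mul(5, -1), 2)), Mul(-62, Mul(5, -1)))), 406), -4687) = Mul(Add(Mul(Pow(-5, -1), Pow(Add(31, Mul(61, -5)), -1), Add(-2046, Mul(-183, Pow(-5, 2)), Mul(-62, -5))), 406), -4687) = Mul(Add(Mul(Rational(-1, 5), Pow(Add(31, -305), -1), Add(-2046, Mul(-183, 25), 310)), 406), -4687) = Mul(Add(Mul(Rational(-1, 5), Pow(-274, -1), Add(-2046, -4575, 310)), 406), -4687) = Mul(Add(Mul(Rational(-1, 5), Rational(-1, 274), -6311), 406), -4687) = Mul(Add(Rational(-6311, 1370), 406), -4687) = Mul(Rational(549909, 1370), -4687) = Rational(-2577423483, 1370)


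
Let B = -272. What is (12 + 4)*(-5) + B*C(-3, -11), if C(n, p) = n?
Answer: 736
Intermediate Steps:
(12 + 4)*(-5) + B*C(-3, -11) = (12 + 4)*(-5) - 272*(-3) = 16*(-5) + 816 = -80 + 816 = 736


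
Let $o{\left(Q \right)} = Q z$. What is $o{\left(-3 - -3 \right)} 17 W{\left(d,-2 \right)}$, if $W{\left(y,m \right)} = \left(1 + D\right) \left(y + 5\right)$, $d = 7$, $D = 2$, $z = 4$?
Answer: $0$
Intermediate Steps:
$o{\left(Q \right)} = 4 Q$ ($o{\left(Q \right)} = Q 4 = 4 Q$)
$W{\left(y,m \right)} = 15 + 3 y$ ($W{\left(y,m \right)} = \left(1 + 2\right) \left(y + 5\right) = 3 \left(5 + y\right) = 15 + 3 y$)
$o{\left(-3 - -3 \right)} 17 W{\left(d,-2 \right)} = 4 \left(-3 - -3\right) 17 \left(15 + 3 \cdot 7\right) = 4 \left(-3 + 3\right) 17 \left(15 + 21\right) = 4 \cdot 0 \cdot 17 \cdot 36 = 0 \cdot 17 \cdot 36 = 0 \cdot 36 = 0$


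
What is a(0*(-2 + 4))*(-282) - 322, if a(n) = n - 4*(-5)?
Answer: -5962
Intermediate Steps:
a(n) = 20 + n (a(n) = n - 1*(-20) = n + 20 = 20 + n)
a(0*(-2 + 4))*(-282) - 322 = (20 + 0*(-2 + 4))*(-282) - 322 = (20 + 0*2)*(-282) - 322 = (20 + 0)*(-282) - 322 = 20*(-282) - 322 = -5640 - 322 = -5962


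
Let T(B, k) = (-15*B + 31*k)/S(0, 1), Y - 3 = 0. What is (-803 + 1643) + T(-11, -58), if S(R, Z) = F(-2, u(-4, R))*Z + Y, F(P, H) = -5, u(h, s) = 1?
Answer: 3313/2 ≈ 1656.5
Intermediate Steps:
Y = 3 (Y = 3 + 0 = 3)
S(R, Z) = 3 - 5*Z (S(R, Z) = -5*Z + 3 = 3 - 5*Z)
T(B, k) = -31*k/2 + 15*B/2 (T(B, k) = (-15*B + 31*k)/(3 - 5*1) = (-15*B + 31*k)/(3 - 5) = (-15*B + 31*k)/(-2) = (-15*B + 31*k)*(-1/2) = -31*k/2 + 15*B/2)
(-803 + 1643) + T(-11, -58) = (-803 + 1643) + (-31/2*(-58) + (15/2)*(-11)) = 840 + (899 - 165/2) = 840 + 1633/2 = 3313/2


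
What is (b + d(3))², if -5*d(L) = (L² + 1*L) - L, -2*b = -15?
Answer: 3249/100 ≈ 32.490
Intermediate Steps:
b = 15/2 (b = -½*(-15) = 15/2 ≈ 7.5000)
d(L) = -L²/5 (d(L) = -((L² + 1*L) - L)/5 = -((L² + L) - L)/5 = -((L + L²) - L)/5 = -L²/5)
(b + d(3))² = (15/2 - ⅕*3²)² = (15/2 - ⅕*9)² = (15/2 - 9/5)² = (57/10)² = 3249/100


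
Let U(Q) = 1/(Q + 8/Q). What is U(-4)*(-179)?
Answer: 179/6 ≈ 29.833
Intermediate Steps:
U(-4)*(-179) = -4/(8 + (-4)²)*(-179) = -4/(8 + 16)*(-179) = -4/24*(-179) = -4*1/24*(-179) = -⅙*(-179) = 179/6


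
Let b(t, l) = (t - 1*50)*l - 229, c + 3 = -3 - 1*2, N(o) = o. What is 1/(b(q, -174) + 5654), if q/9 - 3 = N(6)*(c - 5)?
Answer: 1/131575 ≈ 7.6002e-6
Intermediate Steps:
c = -8 (c = -3 + (-3 - 1*2) = -3 + (-3 - 2) = -3 - 5 = -8)
q = -675 (q = 27 + 9*(6*(-8 - 5)) = 27 + 9*(6*(-13)) = 27 + 9*(-78) = 27 - 702 = -675)
b(t, l) = -229 + l*(-50 + t) (b(t, l) = (t - 50)*l - 229 = (-50 + t)*l - 229 = l*(-50 + t) - 229 = -229 + l*(-50 + t))
1/(b(q, -174) + 5654) = 1/((-229 - 50*(-174) - 174*(-675)) + 5654) = 1/((-229 + 8700 + 117450) + 5654) = 1/(125921 + 5654) = 1/131575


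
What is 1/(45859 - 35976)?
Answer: 1/9883 ≈ 0.00010118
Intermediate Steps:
1/(45859 - 35976) = 1/9883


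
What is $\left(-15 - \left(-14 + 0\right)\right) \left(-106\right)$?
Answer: $106$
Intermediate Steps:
$\left(-15 - \left(-14 + 0\right)\right) \left(-106\right) = \left(-15 - -14\right) \left(-106\right) = \left(-15 + 14\right) \left(-106\right) = \left(-1\right) \left(-106\right) = 106$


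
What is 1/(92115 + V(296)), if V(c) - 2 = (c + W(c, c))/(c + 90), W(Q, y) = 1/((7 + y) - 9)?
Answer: 113484/10453892653 ≈ 1.0856e-5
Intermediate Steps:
W(Q, y) = 1/(-2 + y)
V(c) = 2 + (c + 1/(-2 + c))/(90 + c) (V(c) = 2 + (c + 1/(-2 + c))/(c + 90) = 2 + (c + 1/(-2 + c))/(90 + c))
1/(92115 + V(296)) = 1/(92115 + (1 + 3*(-2 + 296)*(60 + 296))/((-2 + 296)*(90 + 296))) = 1/(92115 + (1 + 3*294*356)/(294*386)) = 1/(92115 + (1/294)*(1/386)*(1 + 313992)) = 1/(92115 + (1/294)*(1/386)*313993) = 1/(92115 + 313993/113484) = 1/(10453892653/113484) = 113484/10453892653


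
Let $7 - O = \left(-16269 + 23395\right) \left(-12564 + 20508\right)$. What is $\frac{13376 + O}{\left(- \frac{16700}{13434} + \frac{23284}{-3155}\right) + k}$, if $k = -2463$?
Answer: $\frac{1199380769112735}{52378971383} \approx 22898.0$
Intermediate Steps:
$O = -56608937$ ($O = 7 - \left(-16269 + 23395\right) \left(-12564 + 20508\right) = 7 - 7126 \cdot 7944 = 7 - 56608944 = -56608937$)
$\frac{13376 + O}{\left(- \frac{16700}{13434} + \frac{23284}{-3155}\right) + k} = \frac{13376 - 56608937}{\left(- \frac{16700}{13434} + \frac{23284}{-3155}\right) - 2463} = - \frac{56595561}{\left(\left(-16700\right) \frac{1}{13434} + 23284 \left(- \frac{1}{3155}\right)\right) - 2463} = - \frac{56595561}{\left(- \frac{8350}{6717} - \frac{23284}{3155}\right) - 2463} = - \frac{56595561}{- \frac{182742878}{21192135} - 2463} = - \frac{56595561}{- \frac{52378971383}{21192135}} = \left(-56595561\right) \left(- \frac{21192135}{52378971383}\right) = \frac{1199380769112735}{52378971383}$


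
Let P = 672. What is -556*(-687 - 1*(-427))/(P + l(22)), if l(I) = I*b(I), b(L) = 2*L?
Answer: 3614/41 ≈ 88.146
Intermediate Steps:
l(I) = 2*I² (l(I) = I*(2*I) = 2*I²)
-556*(-687 - 1*(-427))/(P + l(22)) = -556*(-687 - 1*(-427))/(672 + 2*22²) = -556*(-687 + 427)/(672 + 2*484) = -(-144560)/(672 + 968) = -(-144560)/1640 = -556*(-13/82) = 3614/41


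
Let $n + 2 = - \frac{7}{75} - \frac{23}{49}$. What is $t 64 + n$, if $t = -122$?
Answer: $- \frac{28703818}{3675} \approx -7810.6$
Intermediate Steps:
$n = - \frac{9418}{3675}$ ($n = -2 - \left(\frac{7}{75} + \frac{23}{49}\right) = -2 - \frac{2068}{3675} = - \frac{9418}{3675} \approx -2.5627$)
$t 64 + n = \left(-122\right) 64 - \frac{9418}{3675} = -7808 - \frac{9418}{3675} = - \frac{28703818}{3675}$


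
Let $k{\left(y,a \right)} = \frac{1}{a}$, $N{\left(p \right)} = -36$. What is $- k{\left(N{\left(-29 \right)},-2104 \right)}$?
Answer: $\frac{1}{2104} \approx 0.00047529$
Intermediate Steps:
$- k{\left(N{\left(-29 \right)},-2104 \right)} = - \frac{1}{-2104} = \left(-1\right) \left(- \frac{1}{2104}\right) = \frac{1}{2104}$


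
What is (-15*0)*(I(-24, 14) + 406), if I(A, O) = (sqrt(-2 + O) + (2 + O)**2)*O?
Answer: 0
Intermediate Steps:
I(A, O) = O*(sqrt(-2 + O) + (2 + O)**2)
(-15*0)*(I(-24, 14) + 406) = (-15*0)*(14*(sqrt(-2 + 14) + (2 + 14)**2) + 406) = (-3*0)*(14*(sqrt(12) + 16**2) + 406) = 0*(14*(2*sqrt(3) + 256) + 406) = 0*(14*(256 + 2*sqrt(3)) + 406) = 0*((3584 + 28*sqrt(3)) + 406) = 0*(3990 + 28*sqrt(3)) = 0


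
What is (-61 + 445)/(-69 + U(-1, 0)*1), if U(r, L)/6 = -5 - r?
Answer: -128/31 ≈ -4.1290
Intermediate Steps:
U(r, L) = -30 - 6*r (U(r, L) = 6*(-5 - r) = -30 - 6*r)
(-61 + 445)/(-69 + U(-1, 0)*1) = (-61 + 445)/(-69 + (-30 - 6*(-1))*1) = 384/(-69 + (-30 + 6)*1) = 384/(-69 - 24*1) = 384/(-69 - 24) = 384/(-93) = 384*(-1/93) = -128/31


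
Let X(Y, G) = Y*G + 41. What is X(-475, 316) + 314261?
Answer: 164202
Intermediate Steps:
X(Y, G) = 41 + G*Y (X(Y, G) = G*Y + 41 = 41 + G*Y)
X(-475, 316) + 314261 = (41 + 316*(-475)) + 314261 = (41 - 150100) + 314261 = -150059 + 314261 = 164202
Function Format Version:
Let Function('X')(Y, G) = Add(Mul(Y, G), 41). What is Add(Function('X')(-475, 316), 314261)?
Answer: 164202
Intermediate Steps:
Function('X')(Y, G) = Add(41, Mul(G, Y)) (Function('X')(Y, G) = Add(Mul(G, Y), 41) = Add(41, Mul(G, Y)))
Add(Function('X')(-475, 316), 314261) = Add(Add(41, Mul(316, -475)), 314261) = Add(Add(41, -150100), 314261) = Add(-150059, 314261) = 164202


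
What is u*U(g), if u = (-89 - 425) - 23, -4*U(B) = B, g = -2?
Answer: -537/2 ≈ -268.50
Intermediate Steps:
U(B) = -B/4
u = -537 (u = -514 - 23 = -537)
u*U(g) = -(-537)*(-2)/4 = -537*½ = -537/2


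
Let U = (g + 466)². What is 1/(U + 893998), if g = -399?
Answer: 1/898487 ≈ 1.1130e-6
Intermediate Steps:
U = 4489 (U = (-399 + 466)² = 67² = 4489)
1/(U + 893998) = 1/(4489 + 893998) = 1/898487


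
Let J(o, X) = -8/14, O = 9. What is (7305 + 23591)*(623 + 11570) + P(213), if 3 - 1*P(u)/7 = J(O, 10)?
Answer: 376714953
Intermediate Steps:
J(o, X) = -4/7 (J(o, X) = -8*1/14 = -4/7)
P(u) = 25 (P(u) = 21 - 7*(-4/7) = 21 + 4 = 25)
(7305 + 23591)*(623 + 11570) + P(213) = (7305 + 23591)*(623 + 11570) + 25 = 30896*12193 + 25 = 376714928 + 25 = 376714953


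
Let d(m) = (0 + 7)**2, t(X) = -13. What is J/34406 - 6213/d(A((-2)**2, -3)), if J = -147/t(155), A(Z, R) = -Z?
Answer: -2778931011/21916622 ≈ -126.80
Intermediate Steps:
d(m) = 49 (d(m) = 7**2 = 49)
J = 147/13 (J = -147/(-13) = -147*(-1/13) = 147/13 ≈ 11.308)
J/34406 - 6213/d(A((-2)**2, -3)) = (147/13)/34406 - 6213/49 = (147/13)*(1/34406) - 6213*1/49 = 147/447278 - 6213/49 = -2778931011/21916622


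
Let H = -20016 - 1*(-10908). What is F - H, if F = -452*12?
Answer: 3684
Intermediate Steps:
H = -9108 (H = -20016 + 10908 = -9108)
F = -5424
F - H = -5424 - 1*(-9108) = -5424 + 9108 = 3684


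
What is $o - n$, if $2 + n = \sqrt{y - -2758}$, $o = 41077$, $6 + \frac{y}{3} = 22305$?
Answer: $41079 - \sqrt{69655} \approx 40815.0$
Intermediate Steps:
$y = 66897$ ($y = -18 + 3 \cdot 22305 = -18 + 66915 = 66897$)
$n = -2 + \sqrt{69655}$ ($n = -2 + \sqrt{66897 - -2758} = -2 + \sqrt{66897 + 2758} = -2 + \sqrt{69655} \approx 261.92$)
$o - n = 41077 - \left(-2 + \sqrt{69655}\right) = 41077 + \left(2 - \sqrt{69655}\right) = 41079 - \sqrt{69655}$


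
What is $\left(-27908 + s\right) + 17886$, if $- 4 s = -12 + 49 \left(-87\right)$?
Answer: $- \frac{35813}{4} \approx -8953.3$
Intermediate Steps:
$s = \frac{4275}{4}$ ($s = - \frac{-12 + 49 \left(-87\right)}{4} = - \frac{-12 - 4263}{4} = \left(- \frac{1}{4}\right) \left(-4275\right) = \frac{4275}{4} \approx 1068.8$)
$\left(-27908 + s\right) + 17886 = \left(-27908 + \frac{4275}{4}\right) + 17886 = - \frac{107357}{4} + 17886 = - \frac{35813}{4}$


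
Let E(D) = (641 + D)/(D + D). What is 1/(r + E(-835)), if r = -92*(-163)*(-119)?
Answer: -835/1490077443 ≈ -5.6037e-7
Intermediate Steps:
r = -1784524 (r = 14996*(-119) = -1784524)
E(D) = (641 + D)/(2*D) (E(D) = (641 + D)/((2*D)) = (641 + D)*(1/(2*D)) = (641 + D)/(2*D))
1/(r + E(-835)) = 1/(-1784524 + (½)*(641 - 835)/(-835)) = 1/(-1784524 + (½)*(-1/835)*(-194)) = 1/(-1784524 + 97/835) = 1/(-1490077443/835) = -835/1490077443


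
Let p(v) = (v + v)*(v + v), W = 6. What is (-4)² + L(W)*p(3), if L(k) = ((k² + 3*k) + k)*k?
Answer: 12976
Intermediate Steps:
p(v) = 4*v² (p(v) = (2*v)*(2*v) = 4*v²)
L(k) = k*(k² + 4*k) (L(k) = (k² + 4*k)*k = k*(k² + 4*k))
(-4)² + L(W)*p(3) = (-4)² + (6²*(4 + 6))*(4*3²) = 16 + (36*10)*(4*9) = 16 + 360*36 = 16 + 12960 = 12976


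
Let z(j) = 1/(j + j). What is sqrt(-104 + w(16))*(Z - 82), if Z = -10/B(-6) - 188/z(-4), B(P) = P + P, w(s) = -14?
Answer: 8537*I*sqrt(118)/6 ≈ 15456.0*I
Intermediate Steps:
z(j) = 1/(2*j)
B(P) = 2*P
Z = 9029/6 (Z = -10/(2*(-6)) - 188/((1/2)/(-4)) = -10/(-12) - 188/((1/2)*(-1/4)) = -10*(-1/12) - 188/(-1/8) = 5/6 - 188*(-8) = 5/6 + 1504 = 9029/6 ≈ 1504.8)
sqrt(-104 + w(16))*(Z - 82) = sqrt(-104 - 14)*(9029/6 - 82) = sqrt(-118)*(8537/6) = (I*sqrt(118))*(8537/6) = 8537*I*sqrt(118)/6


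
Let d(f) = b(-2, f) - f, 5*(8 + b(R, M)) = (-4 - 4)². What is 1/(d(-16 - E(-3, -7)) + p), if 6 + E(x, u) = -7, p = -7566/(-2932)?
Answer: 7330/76089 ≈ 0.096335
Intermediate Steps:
p = 3783/1466 (p = -7566*(-1/2932) = 3783/1466 ≈ 2.5805)
E(x, u) = -13 (E(x, u) = -6 - 7 = -13)
b(R, M) = 24/5 (b(R, M) = -8 + (-4 - 4)²/5 = -8 + (⅕)*(-8)² = -8 + (⅕)*64 = -8 + 64/5 = 24/5)
d(f) = 24/5 - f
1/(d(-16 - E(-3, -7)) + p) = 1/((24/5 - (-16 - 1*(-13))) + 3783/1466) = 1/((24/5 - (-16 + 13)) + 3783/1466) = 1/((24/5 - 1*(-3)) + 3783/1466) = 1/((24/5 + 3) + 3783/1466) = 1/(39/5 + 3783/1466) = 1/(76089/7330) = 7330/76089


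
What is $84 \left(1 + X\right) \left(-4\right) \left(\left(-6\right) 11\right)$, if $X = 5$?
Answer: $133056$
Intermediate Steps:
$84 \left(1 + X\right) \left(-4\right) \left(\left(-6\right) 11\right) = 84 \left(1 + 5\right) \left(-4\right) \left(\left(-6\right) 11\right) = 84 \cdot 6 \left(-4\right) \left(-66\right) = 84 \left(-24\right) \left(-66\right) = \left(-2016\right) \left(-66\right) = 133056$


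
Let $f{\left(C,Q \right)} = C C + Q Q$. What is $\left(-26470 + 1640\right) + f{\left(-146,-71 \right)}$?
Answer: $1527$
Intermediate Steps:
$f{\left(C,Q \right)} = C^{2} + Q^{2}$
$\left(-26470 + 1640\right) + f{\left(-146,-71 \right)} = \left(-26470 + 1640\right) + \left(\left(-146\right)^{2} + \left(-71\right)^{2}\right) = -24830 + \left(21316 + 5041\right) = -24830 + 26357 = 1527$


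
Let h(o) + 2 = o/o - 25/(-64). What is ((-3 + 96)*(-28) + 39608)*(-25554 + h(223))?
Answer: -15129964245/16 ≈ -9.4562e+8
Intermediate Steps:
h(o) = -39/64 (h(o) = -2 + (o/o - 25/(-64)) = -2 + (1 - 25*(-1/64)) = -2 + (1 + 25/64) = -2 + 89/64 = -39/64)
((-3 + 96)*(-28) + 39608)*(-25554 + h(223)) = ((-3 + 96)*(-28) + 39608)*(-25554 - 39/64) = (93*(-28) + 39608)*(-1635495/64) = (-2604 + 39608)*(-1635495/64) = 37004*(-1635495/64) = -15129964245/16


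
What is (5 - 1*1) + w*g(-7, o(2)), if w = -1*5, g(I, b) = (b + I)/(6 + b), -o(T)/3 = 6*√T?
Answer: -167/102 - 65*√2/34 ≈ -4.3409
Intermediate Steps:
o(T) = -18*√T
g(I, b) = (I + b)/(6 + b)
w = -5
(5 - 1*1) + w*g(-7, o(2)) = (5 - 1*1) - 5*(-7 - 18*√2)/(6 - 18*√2) = (5 - 1) - 5*(-7 - 18*√2)/(6 - 18*√2) = 4 - 5*(-7 - 18*√2)/(6 - 18*√2)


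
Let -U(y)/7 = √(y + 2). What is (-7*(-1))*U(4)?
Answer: -49*√6 ≈ -120.03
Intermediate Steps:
U(y) = -7*√(2 + y) (U(y) = -7*√(y + 2) = -7*√(2 + y))
(-7*(-1))*U(4) = (-7*(-1))*(-7*√(2 + 4)) = 7*(-7*√6) = -49*√6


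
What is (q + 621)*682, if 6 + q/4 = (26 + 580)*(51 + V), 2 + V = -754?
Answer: -1165076286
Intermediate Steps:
V = -756 (V = -2 - 754 = -756)
q = -1708944 (q = -24 + 4*((26 + 580)*(51 - 756)) = -24 + 4*(606*(-705)) = -24 + 4*(-427230) = -24 - 1708920 = -1708944)
(q + 621)*682 = (-1708944 + 621)*682 = -1708323*682 = -1165076286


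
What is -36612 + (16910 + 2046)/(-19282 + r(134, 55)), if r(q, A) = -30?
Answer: -176767475/4828 ≈ -36613.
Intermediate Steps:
-36612 + (16910 + 2046)/(-19282 + r(134, 55)) = -36612 + (16910 + 2046)/(-19282 - 30) = -36612 + 18956/(-19312) = -36612 + 18956*(-1/19312) = -36612 - 4739/4828 = -176767475/4828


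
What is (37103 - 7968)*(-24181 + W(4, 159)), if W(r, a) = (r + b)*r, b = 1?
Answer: -703930735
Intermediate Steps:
W(r, a) = r*(1 + r) (W(r, a) = (r + 1)*r = (1 + r)*r = r*(1 + r))
(37103 - 7968)*(-24181 + W(4, 159)) = (37103 - 7968)*(-24181 + 4*(1 + 4)) = 29135*(-24181 + 4*5) = 29135*(-24181 + 20) = 29135*(-24161) = -703930735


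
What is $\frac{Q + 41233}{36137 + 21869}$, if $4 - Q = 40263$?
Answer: $\frac{487}{29003} \approx 0.016791$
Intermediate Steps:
$Q = -40259$ ($Q = 4 - 40263 = -40259$)
$\frac{Q + 41233}{36137 + 21869} = \frac{-40259 + 41233}{36137 + 21869} = \frac{974}{58006} = 974 \cdot \frac{1}{58006} = \frac{487}{29003}$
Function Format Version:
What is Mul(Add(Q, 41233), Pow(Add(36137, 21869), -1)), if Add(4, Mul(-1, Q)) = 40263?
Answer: Rational(487, 29003) ≈ 0.016791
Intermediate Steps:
Q = -40259 (Q = Add(4, Mul(-1, 40263)) = Add(4, -40263) = -40259)
Mul(Add(Q, 41233), Pow(Add(36137, 21869), -1)) = Mul(Add(-40259, 41233), Pow(Add(36137, 21869), -1)) = Mul(974, Pow(58006, -1)) = Mul(974, Rational(1, 58006)) = Rational(487, 29003)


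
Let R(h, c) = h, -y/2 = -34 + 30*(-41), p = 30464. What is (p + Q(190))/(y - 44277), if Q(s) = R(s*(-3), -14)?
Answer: -29894/41749 ≈ -0.71604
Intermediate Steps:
y = 2528 (y = -2*(-34 + 30*(-41)) = -2*(-34 - 1230) = -2*(-1264) = 2528)
Q(s) = -3*s (Q(s) = s*(-3) = -3*s)
(p + Q(190))/(y - 44277) = (30464 - 3*190)/(2528 - 44277) = (30464 - 570)/(-41749) = 29894*(-1/41749) = -29894/41749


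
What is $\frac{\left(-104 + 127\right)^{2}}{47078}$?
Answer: $\frac{529}{47078} \approx 0.011237$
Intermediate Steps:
$\frac{\left(-104 + 127\right)^{2}}{47078} = 23^{2} \cdot \frac{1}{47078} = 529 \cdot \frac{1}{47078} = \frac{529}{47078}$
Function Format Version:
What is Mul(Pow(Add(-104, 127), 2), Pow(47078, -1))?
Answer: Rational(529, 47078) ≈ 0.011237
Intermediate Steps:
Mul(Pow(Add(-104, 127), 2), Pow(47078, -1)) = Mul(Pow(23, 2), Rational(1, 47078)) = Mul(529, Rational(1, 47078)) = Rational(529, 47078)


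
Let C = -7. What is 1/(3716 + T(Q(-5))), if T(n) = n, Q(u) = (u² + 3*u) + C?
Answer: 1/3719 ≈ 0.00026889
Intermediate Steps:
Q(u) = -7 + u² + 3*u (Q(u) = (u² + 3*u) - 7 = -7 + u² + 3*u)
1/(3716 + T(Q(-5))) = 1/(3716 + (-7 + (-5)² + 3*(-5))) = 1/(3716 + (-7 + 25 - 15)) = 1/(3716 + 3) = 1/3719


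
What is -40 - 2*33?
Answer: -106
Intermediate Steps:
-40 - 2*33 = -40 - 66 = -106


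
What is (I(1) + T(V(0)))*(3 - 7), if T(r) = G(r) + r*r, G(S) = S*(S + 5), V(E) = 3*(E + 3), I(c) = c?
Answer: -832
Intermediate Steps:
V(E) = 9 + 3*E (V(E) = 3*(3 + E) = 9 + 3*E)
G(S) = S*(5 + S)
T(r) = r² + r*(5 + r) (T(r) = r*(5 + r) + r*r = r*(5 + r) + r² = r² + r*(5 + r))
(I(1) + T(V(0)))*(3 - 7) = (1 + (9 + 3*0)*(5 + 2*(9 + 3*0)))*(3 - 7) = (1 + (9 + 0)*(5 + 2*(9 + 0)))*(-4) = (1 + 9*(5 + 2*9))*(-4) = (1 + 9*(5 + 18))*(-4) = (1 + 9*23)*(-4) = (1 + 207)*(-4) = 208*(-4) = -832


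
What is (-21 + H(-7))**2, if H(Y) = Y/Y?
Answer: 400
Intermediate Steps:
H(Y) = 1
(-21 + H(-7))**2 = (-21 + 1)**2 = (-20)**2 = 400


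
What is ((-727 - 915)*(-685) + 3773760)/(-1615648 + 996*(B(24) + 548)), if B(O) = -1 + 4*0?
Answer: -188405/41186 ≈ -4.5745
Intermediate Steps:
B(O) = -1 (B(O) = -1 + 0 = -1)
((-727 - 915)*(-685) + 3773760)/(-1615648 + 996*(B(24) + 548)) = ((-727 - 915)*(-685) + 3773760)/(-1615648 + 996*(-1 + 548)) = (-1642*(-685) + 3773760)/(-1615648 + 996*547) = (1124770 + 3773760)/(-1615648 + 544812) = 4898530/(-1070836) = 4898530*(-1/1070836) = -188405/41186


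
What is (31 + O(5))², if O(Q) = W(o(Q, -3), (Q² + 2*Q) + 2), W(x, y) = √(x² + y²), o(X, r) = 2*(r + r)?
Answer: (31 + √1513)² ≈ 4885.6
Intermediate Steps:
o(X, r) = 4*r (o(X, r) = 2*(2*r) = 4*r)
O(Q) = √(144 + (2 + Q² + 2*Q)²) (O(Q) = √((4*(-3))² + ((Q² + 2*Q) + 2)²) = √((-12)² + (2 + Q² + 2*Q)²) = √(144 + (2 + Q² + 2*Q)²))
(31 + O(5))² = (31 + √(144 + (2 + 5² + 2*5)²))² = (31 + √(144 + (2 + 25 + 10)²))² = (31 + √(144 + 37²))² = (31 + √(144 + 1369))² = (31 + √1513)²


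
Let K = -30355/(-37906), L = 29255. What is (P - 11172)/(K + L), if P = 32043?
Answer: 263712042/369656795 ≈ 0.71340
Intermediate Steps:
K = 30355/37906 (K = -30355*(-1/37906) = 30355/37906 ≈ 0.80080)
(P - 11172)/(K + L) = (32043 - 11172)/(30355/37906 + 29255) = 20871/(1108970385/37906) = 20871*(37906/1108970385) = 263712042/369656795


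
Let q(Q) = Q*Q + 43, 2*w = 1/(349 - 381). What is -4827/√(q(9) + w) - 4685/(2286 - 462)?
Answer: -4685/1824 - 12872*√15/115 ≈ -436.07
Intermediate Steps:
w = -1/64 (w = 1/(2*(349 - 381)) = (½)/(-32) = (½)*(-1/32) = -1/64 ≈ -0.015625)
q(Q) = 43 + Q² (q(Q) = Q² + 43 = 43 + Q²)
-4827/√(q(9) + w) - 4685/(2286 - 462) = -4827/√((43 + 9²) - 1/64) - 4685/(2286 - 462) = -4827/√((43 + 81) - 1/64) - 4685/1824 = -4827/√(124 - 1/64) - 4685*1/1824 = -4827*8*√15/345 - 4685/1824 = -12872*√15/115 - 4685/1824 = -4685/1824 - 12872*√15/115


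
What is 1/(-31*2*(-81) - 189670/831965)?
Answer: 166393/835587712 ≈ 0.00019913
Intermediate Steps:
1/(-31*2*(-81) - 189670/831965) = 1/(-62*(-81) - 189670*1/831965) = 1/(5022 - 37934/166393) = 1/(835587712/166393) = 166393/835587712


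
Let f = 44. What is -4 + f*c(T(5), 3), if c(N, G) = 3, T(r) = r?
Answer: 128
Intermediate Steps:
-4 + f*c(T(5), 3) = -4 + 44*3 = -4 + 132 = 128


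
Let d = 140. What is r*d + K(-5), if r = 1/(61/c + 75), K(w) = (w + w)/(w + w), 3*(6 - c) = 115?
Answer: 5168/1773 ≈ 2.9148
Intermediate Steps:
c = -97/3 (c = 6 - ⅓*115 = 6 - 115/3 = -97/3 ≈ -32.333)
K(w) = 1 (K(w) = (2*w)/((2*w)) = (2*w)*(1/(2*w)) = 1)
r = 97/7092 (r = 1/(61/(-97/3) + 75) = 1/(61*(-3/97) + 75) = 1/(-183/97 + 75) = 1/(7092/97) = 97/7092 ≈ 0.013677)
r*d + K(-5) = (97/7092)*140 + 1 = 3395/1773 + 1 = 5168/1773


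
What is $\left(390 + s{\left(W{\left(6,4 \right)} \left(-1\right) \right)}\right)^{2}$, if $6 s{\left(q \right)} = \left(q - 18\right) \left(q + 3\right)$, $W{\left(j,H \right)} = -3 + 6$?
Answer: $152100$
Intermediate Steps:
$W{\left(j,H \right)} = 3$
$s{\left(q \right)} = \frac{\left(-18 + q\right) \left(3 + q\right)}{6}$ ($s{\left(q \right)} = \frac{\left(q - 18\right) \left(q + 3\right)}{6} = \frac{\left(-18 + q\right) \left(3 + q\right)}{6}$)
$\left(390 + s{\left(W{\left(6,4 \right)} \left(-1\right) \right)}\right)^{2} = \left(390 - \left(9 - \frac{3}{2} + \frac{5}{2} \cdot 3 \left(-1\right)\right)\right)^{2} = \left(390 - \left(\frac{3}{2} - \frac{3}{2}\right)\right)^{2} = \left(390 + \left(-9 + \frac{15}{2} + \frac{1}{6} \cdot 9\right)\right)^{2} = \left(390 + \left(-9 + \frac{15}{2} + \frac{3}{2}\right)\right)^{2} = \left(390 + 0\right)^{2} = 390^{2} = 152100$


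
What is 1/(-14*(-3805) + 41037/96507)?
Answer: 32169/1713656309 ≈ 1.8772e-5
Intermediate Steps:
1/(-14*(-3805) + 41037/96507) = 1/(53270 + 41037*(1/96507)) = 1/(53270 + 13679/32169) = 1/(1713656309/32169) = 32169/1713656309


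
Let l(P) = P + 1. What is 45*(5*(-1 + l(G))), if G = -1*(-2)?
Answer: 450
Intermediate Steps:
G = 2
l(P) = 1 + P
45*(5*(-1 + l(G))) = 45*(5*(-1 + (1 + 2))) = 45*(5*(-1 + 3)) = 45*(5*2) = 45*10 = 450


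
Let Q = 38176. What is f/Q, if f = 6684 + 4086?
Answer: 5385/19088 ≈ 0.28211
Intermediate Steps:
f = 10770
f/Q = 10770/38176 = 10770*(1/38176) = 5385/19088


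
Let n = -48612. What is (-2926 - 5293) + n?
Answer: -56831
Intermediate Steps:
(-2926 - 5293) + n = (-2926 - 5293) - 48612 = -8219 - 48612 = -56831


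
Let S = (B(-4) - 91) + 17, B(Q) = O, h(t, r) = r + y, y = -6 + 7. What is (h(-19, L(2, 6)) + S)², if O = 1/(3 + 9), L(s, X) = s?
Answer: 724201/144 ≈ 5029.2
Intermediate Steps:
y = 1
O = 1/12 ≈ 0.083333
h(t, r) = 1 + r (h(t, r) = r + 1 = 1 + r)
B(Q) = 1/12
S = -887/12 (S = (1/12 - 91) + 17 = -1091/12 + 17 = -887/12 ≈ -73.917)
(h(-19, L(2, 6)) + S)² = ((1 + 2) - 887/12)² = (3 - 887/12)² = (-851/12)² = 724201/144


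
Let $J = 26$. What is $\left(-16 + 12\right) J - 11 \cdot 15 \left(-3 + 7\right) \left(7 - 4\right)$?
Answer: $-2084$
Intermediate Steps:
$\left(-16 + 12\right) J - 11 \cdot 15 \left(-3 + 7\right) \left(7 - 4\right) = \left(-16 + 12\right) 26 - 11 \cdot 15 \left(-3 + 7\right) \left(7 - 4\right) = \left(-4\right) 26 - 165 \cdot 4 \cdot 3 = -104 - 165 \cdot 12 = -104 - 1980 = -2084$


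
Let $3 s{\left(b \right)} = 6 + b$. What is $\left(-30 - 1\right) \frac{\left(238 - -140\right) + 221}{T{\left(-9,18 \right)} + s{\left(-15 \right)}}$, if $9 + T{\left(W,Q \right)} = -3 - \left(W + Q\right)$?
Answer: $\frac{18569}{24} \approx 773.71$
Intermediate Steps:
$s{\left(b \right)} = 2 + \frac{b}{3}$ ($s{\left(b \right)} = \frac{6 + b}{3} = 2 + \frac{b}{3}$)
$T{\left(W,Q \right)} = -12 - Q - W$ ($T{\left(W,Q \right)} = -9 - \left(3 + Q + W\right) = -12 - Q - W$)
$\left(-30 - 1\right) \frac{\left(238 - -140\right) + 221}{T{\left(-9,18 \right)} + s{\left(-15 \right)}} = \left(-30 - 1\right) \frac{\left(238 - -140\right) + 221}{\left(-12 - 18 - -9\right) + \left(2 + \frac{1}{3} \left(-15\right)\right)} = \left(-30 - 1\right) \frac{\left(238 + 140\right) + 221}{\left(-12 - 18 + 9\right) + \left(2 - 5\right)} = - 31 \frac{378 + 221}{-21 - 3} = - 31 \frac{599}{-24} = - 31 \cdot 599 \left(- \frac{1}{24}\right) = \left(-31\right) \left(- \frac{599}{24}\right) = \frac{18569}{24}$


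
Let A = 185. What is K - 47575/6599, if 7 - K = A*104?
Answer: -126966142/6599 ≈ -19240.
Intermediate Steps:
K = -19233 (K = 7 - 185*104 = 7 - 1*19240 = 7 - 19240 = -19233)
K - 47575/6599 = -19233 - 47575/6599 = -126966142/6599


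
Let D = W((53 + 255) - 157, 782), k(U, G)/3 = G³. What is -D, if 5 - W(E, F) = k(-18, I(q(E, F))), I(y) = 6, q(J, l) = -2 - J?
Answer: 643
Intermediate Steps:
k(U, G) = 3*G³
W(E, F) = -643 (W(E, F) = 5 - 3*6³ = 5 - 3*216 = 5 - 1*648 = 5 - 648 = -643)
D = -643
-D = -1*(-643) = 643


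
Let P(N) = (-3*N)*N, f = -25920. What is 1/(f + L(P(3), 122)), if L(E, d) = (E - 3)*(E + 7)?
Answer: -1/25320 ≈ -3.9494e-5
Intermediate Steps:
P(N) = -3*N**2
L(E, d) = (-3 + E)*(7 + E)
1/(f + L(P(3), 122)) = 1/(-25920 + (-21 + (-3*3**2)**2 + 4*(-3*3**2))) = 1/(-25920 + (-21 + (-3*9)**2 + 4*(-3*9))) = 1/(-25920 + (-21 + (-27)**2 + 4*(-27))) = 1/(-25920 + (-21 + 729 - 108)) = 1/(-25920 + 600) = 1/(-25320) = -1/25320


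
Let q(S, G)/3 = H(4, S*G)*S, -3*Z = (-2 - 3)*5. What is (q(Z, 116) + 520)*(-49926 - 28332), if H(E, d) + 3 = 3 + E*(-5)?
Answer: -1565160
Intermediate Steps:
H(E, d) = -5*E (H(E, d) = -3 + (3 + E*(-5)) = -3 + (3 - 5*E) = -5*E)
Z = 25/3 (Z = -(-2 - 3)*5/3 = -(-5)*5/3 = -⅓*(-25) = 25/3 ≈ 8.3333)
q(S, G) = -60*S (q(S, G) = 3*((-5*4)*S) = 3*(-20*S) = -60*S)
(q(Z, 116) + 520)*(-49926 - 28332) = (-60*25/3 + 520)*(-49926 - 28332) = (-500 + 520)*(-78258) = 20*(-78258) = -1565160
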